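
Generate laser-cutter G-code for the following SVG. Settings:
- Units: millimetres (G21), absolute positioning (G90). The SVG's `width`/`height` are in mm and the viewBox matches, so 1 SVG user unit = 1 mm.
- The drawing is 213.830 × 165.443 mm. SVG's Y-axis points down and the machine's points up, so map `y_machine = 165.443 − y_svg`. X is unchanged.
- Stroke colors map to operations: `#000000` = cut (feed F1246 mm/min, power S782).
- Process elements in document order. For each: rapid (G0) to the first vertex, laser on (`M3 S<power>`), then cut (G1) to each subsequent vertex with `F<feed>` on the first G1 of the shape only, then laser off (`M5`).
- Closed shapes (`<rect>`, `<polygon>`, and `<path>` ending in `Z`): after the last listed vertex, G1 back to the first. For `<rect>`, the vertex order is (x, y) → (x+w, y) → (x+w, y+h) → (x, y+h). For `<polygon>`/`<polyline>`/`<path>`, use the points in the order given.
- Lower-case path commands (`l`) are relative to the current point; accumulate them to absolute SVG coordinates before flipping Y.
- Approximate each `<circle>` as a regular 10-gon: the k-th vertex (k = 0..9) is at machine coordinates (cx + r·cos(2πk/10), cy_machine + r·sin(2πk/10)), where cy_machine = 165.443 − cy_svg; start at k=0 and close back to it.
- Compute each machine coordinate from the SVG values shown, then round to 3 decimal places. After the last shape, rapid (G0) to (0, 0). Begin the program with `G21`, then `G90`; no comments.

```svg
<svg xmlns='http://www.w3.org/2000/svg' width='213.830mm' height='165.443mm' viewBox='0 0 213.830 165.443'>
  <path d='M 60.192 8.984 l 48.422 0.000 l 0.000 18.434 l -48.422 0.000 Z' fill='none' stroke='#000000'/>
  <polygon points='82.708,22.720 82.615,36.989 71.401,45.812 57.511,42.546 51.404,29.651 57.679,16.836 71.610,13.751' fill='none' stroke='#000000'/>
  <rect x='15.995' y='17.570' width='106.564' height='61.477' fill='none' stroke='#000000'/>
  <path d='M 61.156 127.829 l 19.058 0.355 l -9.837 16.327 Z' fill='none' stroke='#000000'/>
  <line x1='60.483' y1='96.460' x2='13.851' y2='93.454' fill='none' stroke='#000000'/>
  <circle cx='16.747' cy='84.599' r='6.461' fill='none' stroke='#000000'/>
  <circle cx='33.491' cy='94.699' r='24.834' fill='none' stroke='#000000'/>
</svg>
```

G21
G90
G0 X60.192 Y156.459
M3 S782
G1 X108.614 Y156.459 F1246
G1 X108.614 Y138.025
G1 X60.192 Y138.025
G1 X60.192 Y156.459
M5
G0 X82.708 Y142.723
M3 S782
G1 X82.615 Y128.454 F1246
G1 X71.401 Y119.631
G1 X57.511 Y122.897
G1 X51.404 Y135.792
G1 X57.679 Y148.607
G1 X71.610 Y151.692
G1 X82.708 Y142.723
M5
G0 X15.995 Y147.873
M3 S782
G1 X122.559 Y147.873 F1246
G1 X122.559 Y86.396
G1 X15.995 Y86.396
G1 X15.995 Y147.873
M5
G0 X61.156 Y37.614
M3 S782
G1 X80.214 Y37.259 F1246
G1 X70.377 Y20.932
G1 X61.156 Y37.614
M5
G0 X60.483 Y68.983
M3 S782
G1 X13.851 Y71.989 F1246
M5
G0 X23.208 Y80.844
M3 S782
G1 X21.974 Y84.642 F1246
G1 X18.744 Y86.989
G1 X14.750 Y86.989
G1 X11.520 Y84.642
G1 X10.286 Y80.844
G1 X11.520 Y77.046
G1 X14.750 Y74.699
G1 X18.744 Y74.699
G1 X21.974 Y77.046
G1 X23.208 Y80.844
M5
G0 X58.325 Y70.744
M3 S782
G1 X53.582 Y85.341 F1246
G1 X41.165 Y94.363
G1 X25.817 Y94.363
G1 X13.400 Y85.341
G1 X8.657 Y70.744
G1 X13.400 Y56.147
G1 X25.817 Y47.125
G1 X41.165 Y47.125
G1 X53.582 Y56.147
G1 X58.325 Y70.744
M5
G0 X0.000 Y0.000

viewBox `0 0 213.830 165.443` with mm width/height → 1 unit = 1 mm. Flip: y_m = 165.443 − y_svg.

**Shape 1** — `<path>` rectangle, stroke `#000000` → cut (S782, F1246). Machine vertices: (60.192,156.459) → (108.614,156.459) → (108.614,138.025) → (60.192,138.025) → (60.192,156.459). Closed: final G1 returns to the first vertex.

**Shape 2** — `<polygon>` regular polygon, stroke `#000000` → cut (S782, F1246). Machine vertices: (82.708,142.723) → (82.615,128.454) → (71.401,119.631) → (57.511,122.897) → (51.404,135.792) → (57.679,148.607) → (71.610,151.692) → (82.708,142.723). Closed: final G1 returns to the first vertex.

**Shape 3** — `<rect>` rectangle, stroke `#000000` → cut (S782, F1246). Machine vertices: (15.995,147.873) → (122.559,147.873) → (122.559,86.396) → (15.995,86.396) → (15.995,147.873). Closed: final G1 returns to the first vertex.

**Shape 4** — `<path>` regular polygon, stroke `#000000` → cut (S782, F1246). Machine vertices: (61.156,37.614) → (80.214,37.259) → (70.377,20.932) → (61.156,37.614). Closed: final G1 returns to the first vertex.

**Shape 5** — `<line>` line segment, stroke `#000000` → cut (S782, F1246). Machine vertices: (60.483,68.983) → (13.851,71.989). Open path.

**Shape 6** — `<circle>` circle, stroke `#000000` → cut (S782, F1246). Machine vertices: (23.208,80.844) → (21.974,84.642) → (18.744,86.989) → (14.750,86.989) → (11.520,84.642) → (10.286,80.844) → (11.520,77.046) → (14.750,74.699) → (18.744,74.699) → (21.974,77.046) → (23.208,80.844). Closed: final G1 returns to the first vertex.

**Shape 7** — `<circle>` circle, stroke `#000000` → cut (S782, F1246). Machine vertices: (58.325,70.744) → (53.582,85.341) → (41.165,94.363) → (25.817,94.363) → (13.400,85.341) → (8.657,70.744) → (13.400,56.147) → (25.817,47.125) → (41.165,47.125) → (53.582,56.147) → (58.325,70.744). Closed: final G1 returns to the first vertex.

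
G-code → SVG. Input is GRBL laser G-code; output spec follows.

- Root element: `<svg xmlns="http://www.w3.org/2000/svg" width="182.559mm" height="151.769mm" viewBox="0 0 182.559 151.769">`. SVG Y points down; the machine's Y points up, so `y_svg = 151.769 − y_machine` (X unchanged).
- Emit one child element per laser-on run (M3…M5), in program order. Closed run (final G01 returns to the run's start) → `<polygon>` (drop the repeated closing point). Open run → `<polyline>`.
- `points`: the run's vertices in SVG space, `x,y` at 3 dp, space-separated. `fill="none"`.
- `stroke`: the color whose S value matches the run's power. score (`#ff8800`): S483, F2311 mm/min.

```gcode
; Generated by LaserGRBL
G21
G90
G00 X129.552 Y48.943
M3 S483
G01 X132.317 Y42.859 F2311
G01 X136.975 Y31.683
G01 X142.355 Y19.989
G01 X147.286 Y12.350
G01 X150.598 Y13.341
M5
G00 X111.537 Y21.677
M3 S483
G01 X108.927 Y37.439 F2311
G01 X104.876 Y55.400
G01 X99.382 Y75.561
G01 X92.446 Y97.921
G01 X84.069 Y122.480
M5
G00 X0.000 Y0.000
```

<svg xmlns="http://www.w3.org/2000/svg" width="182.559mm" height="151.769mm" viewBox="0 0 182.559 151.769">
  <polyline points="129.552,102.826 132.317,108.910 136.975,120.086 142.355,131.780 147.286,139.419 150.598,138.428" fill="none" stroke="#ff8800"/>
  <polyline points="111.537,130.092 108.927,114.330 104.876,96.369 99.382,76.208 92.446,53.848 84.069,29.289" fill="none" stroke="#ff8800"/>
</svg>

y_svg = 151.769 − y_m. Every run uses S483, so all elements get stroke `#ff8800` (score).

[1] open run; points: 129.552,102.826 132.317,108.910 136.975,120.086 142.355,131.780 147.286,139.419 150.598,138.428

[2] open run; points: 111.537,130.092 108.927,114.330 104.876,96.369 99.382,76.208 92.446,53.848 84.069,29.289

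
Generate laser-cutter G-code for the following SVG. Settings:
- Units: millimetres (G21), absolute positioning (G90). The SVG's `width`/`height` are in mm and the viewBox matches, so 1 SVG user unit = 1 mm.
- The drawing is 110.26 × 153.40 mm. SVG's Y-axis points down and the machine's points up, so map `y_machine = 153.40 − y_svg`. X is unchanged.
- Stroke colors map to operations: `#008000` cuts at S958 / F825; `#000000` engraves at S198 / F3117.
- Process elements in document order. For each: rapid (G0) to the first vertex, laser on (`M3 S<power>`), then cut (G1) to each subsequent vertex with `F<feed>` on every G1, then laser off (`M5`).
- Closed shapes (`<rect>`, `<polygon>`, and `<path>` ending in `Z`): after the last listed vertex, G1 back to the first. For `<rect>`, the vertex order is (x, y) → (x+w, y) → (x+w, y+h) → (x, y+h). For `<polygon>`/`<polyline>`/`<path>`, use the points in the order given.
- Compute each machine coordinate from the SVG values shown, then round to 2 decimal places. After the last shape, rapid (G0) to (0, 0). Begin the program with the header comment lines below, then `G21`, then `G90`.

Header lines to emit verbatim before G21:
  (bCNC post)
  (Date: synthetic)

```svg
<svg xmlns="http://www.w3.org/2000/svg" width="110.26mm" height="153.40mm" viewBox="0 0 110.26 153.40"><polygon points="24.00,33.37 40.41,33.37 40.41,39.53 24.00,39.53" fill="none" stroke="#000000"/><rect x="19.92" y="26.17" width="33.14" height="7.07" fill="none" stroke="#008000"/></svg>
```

(bCNC post)
(Date: synthetic)
G21
G90
G0 X24.00 Y120.03
M3 S198
G1 X40.41 Y120.03 F3117
G1 X40.41 Y113.87 F3117
G1 X24.00 Y113.87 F3117
G1 X24.00 Y120.03 F3117
M5
G0 X19.92 Y127.23
M3 S958
G1 X53.06 Y127.23 F825
G1 X53.06 Y120.16 F825
G1 X19.92 Y120.16 F825
G1 X19.92 Y127.23 F825
M5
G0 X0.00 Y0.00

Since the viewBox matches the mm dimensions, user units are millimetres directly. The only transform is the Y-flip y_m = 153.40 − y_svg.

Shape 1 is a rectangle drawn with `<polygon>`. Its stroke #000000 means engrave at S198, F3117. After flipping Y the toolpath is (24.00,120.03) → (40.41,120.03) → (40.41,113.87) → (24.00,113.87) → (24.00,120.03), returning to the start.

Shape 2 is a rectangle drawn with `<rect>`. Its stroke #008000 means cut at S958, F825. After flipping Y the toolpath is (19.92,127.23) → (53.06,127.23) → (53.06,120.16) → (19.92,120.16) → (19.92,127.23), returning to the start.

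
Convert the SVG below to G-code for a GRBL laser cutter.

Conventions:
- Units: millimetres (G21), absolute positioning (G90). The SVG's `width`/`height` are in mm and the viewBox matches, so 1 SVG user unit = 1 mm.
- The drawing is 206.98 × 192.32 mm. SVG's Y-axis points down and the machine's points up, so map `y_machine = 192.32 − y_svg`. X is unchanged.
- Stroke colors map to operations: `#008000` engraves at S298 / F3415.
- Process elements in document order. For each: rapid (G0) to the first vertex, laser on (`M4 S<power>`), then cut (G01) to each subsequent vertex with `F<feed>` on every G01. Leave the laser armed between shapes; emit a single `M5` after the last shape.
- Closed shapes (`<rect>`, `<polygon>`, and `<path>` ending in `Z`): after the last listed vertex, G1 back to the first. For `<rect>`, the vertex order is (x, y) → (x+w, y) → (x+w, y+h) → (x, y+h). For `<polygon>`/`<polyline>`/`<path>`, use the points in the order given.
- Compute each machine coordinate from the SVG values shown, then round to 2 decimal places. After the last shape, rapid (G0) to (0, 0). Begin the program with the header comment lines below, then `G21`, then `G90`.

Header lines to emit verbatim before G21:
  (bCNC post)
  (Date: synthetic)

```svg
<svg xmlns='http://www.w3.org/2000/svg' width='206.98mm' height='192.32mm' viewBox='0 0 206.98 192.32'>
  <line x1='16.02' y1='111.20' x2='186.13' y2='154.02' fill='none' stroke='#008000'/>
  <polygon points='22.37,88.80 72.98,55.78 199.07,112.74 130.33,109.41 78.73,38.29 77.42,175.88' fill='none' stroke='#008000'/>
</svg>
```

viewBox `0 0 206.98 192.32` with mm width/height → 1 unit = 1 mm. Flip: y_m = 192.32 − y_svg.

**Shape 1** — `<line>` line segment, stroke `#008000` → engrave (S298, F3415). Machine vertices: (16.02,81.12) → (186.13,38.30). Open path.

**Shape 2** — `<polygon>` closed polygon, stroke `#008000` → engrave (S298, F3415). Machine vertices: (22.37,103.52) → (72.98,136.54) → (199.07,79.58) → (130.33,82.91) → (78.73,154.03) → (77.42,16.44) → (22.37,103.52). Closed: final G1 returns to the first vertex.

(bCNC post)
(Date: synthetic)
G21
G90
G0 X16.02 Y81.12
M4 S298
G01 X186.13 Y38.30 F3415
G0 X22.37 Y103.52
M4 S298
G01 X72.98 Y136.54 F3415
G01 X199.07 Y79.58 F3415
G01 X130.33 Y82.91 F3415
G01 X78.73 Y154.03 F3415
G01 X77.42 Y16.44 F3415
G01 X22.37 Y103.52 F3415
M5
G0 X0.00 Y0.00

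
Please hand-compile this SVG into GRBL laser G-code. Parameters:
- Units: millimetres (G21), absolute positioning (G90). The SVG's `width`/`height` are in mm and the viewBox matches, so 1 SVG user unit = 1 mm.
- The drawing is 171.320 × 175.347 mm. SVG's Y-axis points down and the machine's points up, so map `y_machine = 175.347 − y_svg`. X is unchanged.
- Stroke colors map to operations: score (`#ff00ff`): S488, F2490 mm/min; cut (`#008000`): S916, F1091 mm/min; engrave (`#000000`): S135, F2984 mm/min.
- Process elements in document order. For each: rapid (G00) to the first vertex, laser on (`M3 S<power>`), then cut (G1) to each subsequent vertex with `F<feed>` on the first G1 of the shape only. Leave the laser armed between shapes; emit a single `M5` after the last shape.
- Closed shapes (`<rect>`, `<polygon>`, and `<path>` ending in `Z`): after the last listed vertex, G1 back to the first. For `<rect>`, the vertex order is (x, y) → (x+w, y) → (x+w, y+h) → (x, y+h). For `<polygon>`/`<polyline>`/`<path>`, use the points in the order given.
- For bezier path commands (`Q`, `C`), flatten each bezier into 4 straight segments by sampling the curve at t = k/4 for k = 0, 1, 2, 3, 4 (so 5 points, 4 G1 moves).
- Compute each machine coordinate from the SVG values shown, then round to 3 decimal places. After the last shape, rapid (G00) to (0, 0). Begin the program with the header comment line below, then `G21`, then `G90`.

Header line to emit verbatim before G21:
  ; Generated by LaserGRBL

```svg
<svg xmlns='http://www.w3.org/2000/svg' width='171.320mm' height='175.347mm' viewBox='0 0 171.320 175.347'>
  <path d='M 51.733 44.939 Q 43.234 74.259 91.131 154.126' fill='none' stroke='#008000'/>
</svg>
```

; Generated by LaserGRBL
G21
G90
G00 X51.733 Y130.408
M3 S916
G1 X51.008 Y112.589 F1091
G1 X57.333 Y88.451
G1 X70.707 Y57.995
G1 X91.131 Y21.221
M5
G00 X0.000 Y0.000

1 u = 1 mm; y_m = 175.347 − y.

[1] `<path>` quadratic bezier, #008000→cut S916 F1091: (51.733,130.408) → (51.008,112.589) → (57.333,88.451) → (70.707,57.995) → (91.131,21.221)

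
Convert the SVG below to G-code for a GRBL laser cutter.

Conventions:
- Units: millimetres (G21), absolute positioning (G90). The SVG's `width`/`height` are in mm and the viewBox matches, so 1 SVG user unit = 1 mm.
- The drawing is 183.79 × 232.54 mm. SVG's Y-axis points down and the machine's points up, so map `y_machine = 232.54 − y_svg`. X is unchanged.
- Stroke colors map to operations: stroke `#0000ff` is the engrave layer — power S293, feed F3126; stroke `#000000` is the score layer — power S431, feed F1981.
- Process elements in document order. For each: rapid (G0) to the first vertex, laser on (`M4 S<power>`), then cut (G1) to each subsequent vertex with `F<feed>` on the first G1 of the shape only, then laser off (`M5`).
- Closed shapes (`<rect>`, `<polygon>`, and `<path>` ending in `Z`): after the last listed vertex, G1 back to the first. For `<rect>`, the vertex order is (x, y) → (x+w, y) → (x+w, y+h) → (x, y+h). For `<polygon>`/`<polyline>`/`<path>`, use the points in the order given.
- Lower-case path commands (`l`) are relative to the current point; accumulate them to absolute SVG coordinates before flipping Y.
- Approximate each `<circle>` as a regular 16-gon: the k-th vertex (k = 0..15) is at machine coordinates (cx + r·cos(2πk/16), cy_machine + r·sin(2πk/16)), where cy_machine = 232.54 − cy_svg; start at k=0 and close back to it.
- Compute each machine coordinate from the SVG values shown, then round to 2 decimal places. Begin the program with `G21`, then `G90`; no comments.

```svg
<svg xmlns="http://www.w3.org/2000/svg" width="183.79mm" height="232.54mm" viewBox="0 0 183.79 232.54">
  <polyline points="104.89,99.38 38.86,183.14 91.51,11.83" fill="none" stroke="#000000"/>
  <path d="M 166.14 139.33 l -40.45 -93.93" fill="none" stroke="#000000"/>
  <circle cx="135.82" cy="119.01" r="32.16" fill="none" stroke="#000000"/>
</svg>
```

Since the viewBox matches the mm dimensions, user units are millimetres directly. The only transform is the Y-flip y_m = 232.54 − y_svg.

Shape 1 is a open polyline drawn with `<polyline>`. Its stroke #000000 means score at S431, F1981. After flipping Y the toolpath is (104.89,133.16) → (38.86,49.40) → (91.51,220.71).

Shape 2 is a line segment drawn with `<path>`. Its stroke #000000 means score at S431, F1981. After flipping Y the toolpath is (166.14,93.21) → (125.69,187.14).

Shape 3 is a circle drawn with `<circle>`. Its stroke #000000 means score at S431, F1981. After flipping Y the toolpath is (167.98,113.53) → (165.53,125.84) → (158.56,136.27) → (148.13,143.24) → (135.82,145.69) → (123.51,143.24) → (113.08,136.27) → (106.11,125.84) → (103.66,113.53) → (106.11,101.22) → (113.08,90.79) → (123.51,83.82) → (135.82,81.37) → (148.13,83.82) → (158.56,90.79) → (165.53,101.22) → (167.98,113.53), returning to the start.

G21
G90
G0 X104.89 Y133.16
M4 S431
G1 X38.86 Y49.40 F1981
G1 X91.51 Y220.71
M5
G0 X166.14 Y93.21
M4 S431
G1 X125.69 Y187.14 F1981
M5
G0 X167.98 Y113.53
M4 S431
G1 X165.53 Y125.84 F1981
G1 X158.56 Y136.27
G1 X148.13 Y143.24
G1 X135.82 Y145.69
G1 X123.51 Y143.24
G1 X113.08 Y136.27
G1 X106.11 Y125.84
G1 X103.66 Y113.53
G1 X106.11 Y101.22
G1 X113.08 Y90.79
G1 X123.51 Y83.82
G1 X135.82 Y81.37
G1 X148.13 Y83.82
G1 X158.56 Y90.79
G1 X165.53 Y101.22
G1 X167.98 Y113.53
M5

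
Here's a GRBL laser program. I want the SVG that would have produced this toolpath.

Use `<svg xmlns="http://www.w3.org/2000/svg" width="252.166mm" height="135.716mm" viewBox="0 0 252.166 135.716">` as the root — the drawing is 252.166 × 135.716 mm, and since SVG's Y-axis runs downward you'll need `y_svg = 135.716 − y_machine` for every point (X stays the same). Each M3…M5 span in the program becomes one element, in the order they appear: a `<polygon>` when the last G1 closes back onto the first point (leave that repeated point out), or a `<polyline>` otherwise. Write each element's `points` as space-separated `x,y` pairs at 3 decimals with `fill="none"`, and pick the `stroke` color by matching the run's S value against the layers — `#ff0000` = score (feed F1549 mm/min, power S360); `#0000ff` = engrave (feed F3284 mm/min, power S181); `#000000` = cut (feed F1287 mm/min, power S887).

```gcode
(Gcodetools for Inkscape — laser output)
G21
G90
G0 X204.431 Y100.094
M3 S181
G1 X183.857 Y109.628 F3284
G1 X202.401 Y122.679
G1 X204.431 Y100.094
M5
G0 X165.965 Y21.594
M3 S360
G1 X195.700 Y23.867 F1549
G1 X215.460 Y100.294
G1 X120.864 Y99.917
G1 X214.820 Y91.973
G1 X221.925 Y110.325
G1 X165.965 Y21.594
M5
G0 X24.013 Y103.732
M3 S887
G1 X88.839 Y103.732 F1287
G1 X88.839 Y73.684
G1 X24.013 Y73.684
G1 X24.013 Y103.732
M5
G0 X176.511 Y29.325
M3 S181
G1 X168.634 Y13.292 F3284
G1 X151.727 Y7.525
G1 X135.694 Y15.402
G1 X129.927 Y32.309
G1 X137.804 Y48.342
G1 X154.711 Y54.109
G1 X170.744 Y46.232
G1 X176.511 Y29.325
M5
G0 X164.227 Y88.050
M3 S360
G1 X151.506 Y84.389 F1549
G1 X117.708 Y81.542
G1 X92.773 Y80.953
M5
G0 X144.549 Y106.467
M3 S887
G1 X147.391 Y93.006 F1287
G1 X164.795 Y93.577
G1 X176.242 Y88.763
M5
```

Machine Y-up, SVG Y-down with viewBox height 135.716, so y_svg = 135.716 − y_machine; X carries over.

Run 1: power S181 maps to stroke `#0000ff` (engrave). The run returns to its start, so emit a `<polygon>` with points (Y-flipped): 204.431,35.622 183.857,26.088 202.401,13.037.

Run 2: S360 ⇒ score layer `#ff0000`. The run returns to its start, so emit a `<polygon>` with points (Y-flipped): 165.965,114.122 195.700,111.849 215.460,35.422 120.864,35.799 214.820,43.743 221.925,25.391.

Run 3: S887 ⇒ cut layer `#000000`. The run returns to its start, so emit a `<polygon>` with points (Y-flipped): 24.013,31.984 88.839,31.984 88.839,62.032 24.013,62.032.

Run 4: S181 ⇒ engrave layer `#0000ff`. The run returns to its start, so emit a `<polygon>` with points (Y-flipped): 176.511,106.391 168.634,122.424 151.727,128.191 135.694,120.314 129.927,103.407 137.804,87.374 154.711,81.607 170.744,89.484.

Run 5: the run's S360 means `#ff0000` (score). The run is open, so emit a `<polyline>` with points (Y-flipped): 164.227,47.666 151.506,51.327 117.708,54.174 92.773,54.763.

Run 6: the run's S887 means `#000000` (cut). The run is open, so emit a `<polyline>` with points (Y-flipped): 144.549,29.249 147.391,42.710 164.795,42.139 176.242,46.953.

<svg xmlns="http://www.w3.org/2000/svg" width="252.166mm" height="135.716mm" viewBox="0 0 252.166 135.716">
  <polygon points="204.431,35.622 183.857,26.088 202.401,13.037" fill="none" stroke="#0000ff"/>
  <polygon points="165.965,114.122 195.700,111.849 215.460,35.422 120.864,35.799 214.820,43.743 221.925,25.391" fill="none" stroke="#ff0000"/>
  <polygon points="24.013,31.984 88.839,31.984 88.839,62.032 24.013,62.032" fill="none" stroke="#000000"/>
  <polygon points="176.511,106.391 168.634,122.424 151.727,128.191 135.694,120.314 129.927,103.407 137.804,87.374 154.711,81.607 170.744,89.484" fill="none" stroke="#0000ff"/>
  <polyline points="164.227,47.666 151.506,51.327 117.708,54.174 92.773,54.763" fill="none" stroke="#ff0000"/>
  <polyline points="144.549,29.249 147.391,42.710 164.795,42.139 176.242,46.953" fill="none" stroke="#000000"/>
</svg>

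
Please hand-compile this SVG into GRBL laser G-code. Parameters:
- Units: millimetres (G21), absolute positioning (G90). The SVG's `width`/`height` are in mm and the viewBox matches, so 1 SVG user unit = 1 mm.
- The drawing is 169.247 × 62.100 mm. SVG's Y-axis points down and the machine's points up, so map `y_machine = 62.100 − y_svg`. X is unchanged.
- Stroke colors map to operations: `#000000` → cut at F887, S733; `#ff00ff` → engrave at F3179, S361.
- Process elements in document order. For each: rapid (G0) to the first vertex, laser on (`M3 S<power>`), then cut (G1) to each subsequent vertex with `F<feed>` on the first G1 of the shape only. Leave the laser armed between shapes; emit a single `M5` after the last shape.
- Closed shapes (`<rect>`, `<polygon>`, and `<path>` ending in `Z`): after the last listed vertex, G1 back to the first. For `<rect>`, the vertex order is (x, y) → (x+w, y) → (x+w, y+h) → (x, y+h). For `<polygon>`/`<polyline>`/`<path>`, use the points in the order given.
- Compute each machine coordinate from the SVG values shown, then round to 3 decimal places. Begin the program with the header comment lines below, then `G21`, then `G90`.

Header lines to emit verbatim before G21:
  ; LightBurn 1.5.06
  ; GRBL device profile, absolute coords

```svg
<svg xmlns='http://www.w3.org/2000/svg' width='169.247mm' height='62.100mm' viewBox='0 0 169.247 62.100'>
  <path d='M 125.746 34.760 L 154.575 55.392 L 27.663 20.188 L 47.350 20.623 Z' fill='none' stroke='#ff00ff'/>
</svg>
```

Since the viewBox matches the mm dimensions, user units are millimetres directly. The only transform is the Y-flip y_m = 62.100 − y_svg.

Shape 1 is a closed polygon drawn with `<path>`. Its stroke #ff00ff means engrave at S361, F3179. After flipping Y the toolpath is (125.746,27.340) → (154.575,6.708) → (27.663,41.912) → (47.350,41.477) → (125.746,27.340), returning to the start.

; LightBurn 1.5.06
; GRBL device profile, absolute coords
G21
G90
G0 X125.746 Y27.340
M3 S361
G1 X154.575 Y6.708 F3179
G1 X27.663 Y41.912
G1 X47.350 Y41.477
G1 X125.746 Y27.340
M5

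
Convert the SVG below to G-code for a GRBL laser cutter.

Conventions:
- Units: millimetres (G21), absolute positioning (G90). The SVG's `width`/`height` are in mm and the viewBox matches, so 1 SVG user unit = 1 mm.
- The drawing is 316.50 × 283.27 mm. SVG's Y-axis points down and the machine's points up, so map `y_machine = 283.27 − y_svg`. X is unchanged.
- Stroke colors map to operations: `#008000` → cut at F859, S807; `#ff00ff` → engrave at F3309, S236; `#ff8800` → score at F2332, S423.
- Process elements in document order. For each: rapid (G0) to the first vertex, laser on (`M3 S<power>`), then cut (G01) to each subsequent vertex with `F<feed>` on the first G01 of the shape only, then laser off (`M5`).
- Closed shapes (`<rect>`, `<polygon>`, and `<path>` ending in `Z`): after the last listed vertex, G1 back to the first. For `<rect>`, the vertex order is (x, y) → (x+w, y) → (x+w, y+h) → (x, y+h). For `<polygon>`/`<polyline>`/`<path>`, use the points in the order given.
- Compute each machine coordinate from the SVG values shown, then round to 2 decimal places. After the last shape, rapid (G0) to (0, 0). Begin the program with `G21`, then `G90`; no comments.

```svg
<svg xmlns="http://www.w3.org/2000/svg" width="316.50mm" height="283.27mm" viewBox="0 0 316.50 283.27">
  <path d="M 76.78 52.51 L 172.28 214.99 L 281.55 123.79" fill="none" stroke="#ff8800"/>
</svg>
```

Since the viewBox matches the mm dimensions, user units are millimetres directly. The only transform is the Y-flip y_m = 283.27 − y_svg.

Shape 1 is a open polyline drawn with `<path>`. Its stroke #ff8800 means score at S423, F2332. After flipping Y the toolpath is (76.78,230.76) → (172.28,68.28) → (281.55,159.48).

G21
G90
G0 X76.78 Y230.76
M3 S423
G01 X172.28 Y68.28 F2332
G01 X281.55 Y159.48
M5
G0 X0.00 Y0.00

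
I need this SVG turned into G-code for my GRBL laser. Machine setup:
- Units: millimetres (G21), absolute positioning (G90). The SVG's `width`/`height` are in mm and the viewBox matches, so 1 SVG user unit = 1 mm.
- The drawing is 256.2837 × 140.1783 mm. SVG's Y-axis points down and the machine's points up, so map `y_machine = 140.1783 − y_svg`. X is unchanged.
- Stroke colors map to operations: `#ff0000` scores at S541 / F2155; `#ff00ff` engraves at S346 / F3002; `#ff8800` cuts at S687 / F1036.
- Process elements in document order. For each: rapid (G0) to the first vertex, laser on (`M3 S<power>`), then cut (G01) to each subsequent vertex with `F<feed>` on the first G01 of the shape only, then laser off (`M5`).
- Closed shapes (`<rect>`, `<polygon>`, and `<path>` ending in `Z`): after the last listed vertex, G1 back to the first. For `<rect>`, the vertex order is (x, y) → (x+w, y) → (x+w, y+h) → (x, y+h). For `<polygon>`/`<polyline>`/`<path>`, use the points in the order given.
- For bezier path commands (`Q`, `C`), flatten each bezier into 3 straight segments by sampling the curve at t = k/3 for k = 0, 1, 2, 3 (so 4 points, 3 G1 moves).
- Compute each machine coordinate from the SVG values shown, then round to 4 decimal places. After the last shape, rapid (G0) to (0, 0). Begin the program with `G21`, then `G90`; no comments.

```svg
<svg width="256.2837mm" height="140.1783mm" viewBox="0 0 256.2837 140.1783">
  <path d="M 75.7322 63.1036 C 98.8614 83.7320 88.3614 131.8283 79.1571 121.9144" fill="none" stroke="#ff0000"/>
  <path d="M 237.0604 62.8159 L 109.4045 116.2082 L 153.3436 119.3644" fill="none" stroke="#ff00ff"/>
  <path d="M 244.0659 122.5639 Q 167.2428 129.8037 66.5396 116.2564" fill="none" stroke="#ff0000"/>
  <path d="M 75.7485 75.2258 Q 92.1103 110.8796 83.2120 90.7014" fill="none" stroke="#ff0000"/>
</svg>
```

G21
G90
G0 X75.7322 Y77.0747
M3 S541
G01 X88.9452 Y50.4562 F2155
G01 X87.4998 Y24.5209
G01 X79.1571 Y18.2639
M5
G0 X237.0604 Y77.3624
M3 S346
G01 X109.4045 Y23.9701 F3002
G01 X153.3436 Y20.8139
M5
G0 X244.0659 Y17.6144
M3 S541
G01 X190.1972 Y15.0975 F2155
G01 X131.0217 Y17.2000
G01 X66.5396 Y23.9219
M5
G0 X75.7485 Y64.9525
M3 S541
G01 X83.8497 Y47.3869 F2155
G01 X86.3375 Y42.2283
G01 X83.2120 Y49.4769
M5
G0 X0.0000 Y0.0000

Since the viewBox matches the mm dimensions, user units are millimetres directly. The only transform is the Y-flip y_m = 140.1783 − y_svg.

Shape 1 is a cubic bezier drawn with `<path>`. Its stroke #ff0000 means score at S541, F2155. After flipping Y the toolpath is (75.7322,77.0747) → (88.9452,50.4562) → (87.4998,24.5209) → (79.1571,18.2639).

Shape 2 is a open polyline drawn with `<path>`. Its stroke #ff00ff means engrave at S346, F3002. After flipping Y the toolpath is (237.0604,77.3624) → (109.4045,23.9701) → (153.3436,20.8139).

Shape 3 is a quadratic bezier drawn with `<path>`. Its stroke #ff0000 means score at S541, F2155. After flipping Y the toolpath is (244.0659,17.6144) → (190.1972,15.0975) → (131.0217,17.2000) → (66.5396,23.9219).

Shape 4 is a quadratic bezier drawn with `<path>`. Its stroke #ff0000 means score at S541, F2155. After flipping Y the toolpath is (75.7485,64.9525) → (83.8497,47.3869) → (86.3375,42.2283) → (83.2120,49.4769).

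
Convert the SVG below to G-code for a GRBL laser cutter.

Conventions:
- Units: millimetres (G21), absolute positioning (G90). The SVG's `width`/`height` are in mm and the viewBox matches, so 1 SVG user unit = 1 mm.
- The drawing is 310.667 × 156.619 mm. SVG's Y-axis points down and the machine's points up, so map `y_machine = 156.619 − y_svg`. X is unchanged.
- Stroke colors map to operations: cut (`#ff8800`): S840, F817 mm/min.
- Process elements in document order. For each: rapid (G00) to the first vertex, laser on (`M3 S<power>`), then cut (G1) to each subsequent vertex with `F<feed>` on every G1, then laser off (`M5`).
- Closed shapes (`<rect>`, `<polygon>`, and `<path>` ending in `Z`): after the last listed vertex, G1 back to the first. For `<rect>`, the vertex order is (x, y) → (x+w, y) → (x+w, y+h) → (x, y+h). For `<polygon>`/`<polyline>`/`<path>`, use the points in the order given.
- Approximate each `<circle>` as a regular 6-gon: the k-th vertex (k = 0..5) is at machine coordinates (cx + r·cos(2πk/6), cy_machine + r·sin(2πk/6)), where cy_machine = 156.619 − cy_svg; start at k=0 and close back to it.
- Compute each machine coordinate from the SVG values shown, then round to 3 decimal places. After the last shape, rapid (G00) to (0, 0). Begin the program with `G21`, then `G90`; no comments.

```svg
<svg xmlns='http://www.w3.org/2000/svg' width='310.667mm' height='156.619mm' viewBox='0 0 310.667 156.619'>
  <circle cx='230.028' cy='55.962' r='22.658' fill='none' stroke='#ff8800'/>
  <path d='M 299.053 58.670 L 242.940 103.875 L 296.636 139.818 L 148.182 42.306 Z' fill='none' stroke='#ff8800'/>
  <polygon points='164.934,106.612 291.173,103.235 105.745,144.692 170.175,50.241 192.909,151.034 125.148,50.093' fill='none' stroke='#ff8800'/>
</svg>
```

Since the viewBox matches the mm dimensions, user units are millimetres directly. The only transform is the Y-flip y_m = 156.619 − y_svg.

Shape 1 is a circle drawn with `<circle>`. Its stroke #ff8800 means cut at S840, F817. After flipping Y the toolpath is (252.686,100.657) → (241.357,120.279) → (218.699,120.279) → (207.370,100.657) → (218.699,81.035) → (241.357,81.035) → (252.686,100.657), returning to the start.

Shape 2 is a closed polygon drawn with `<path>`. Its stroke #ff8800 means cut at S840, F817. After flipping Y the toolpath is (299.053,97.949) → (242.940,52.744) → (296.636,16.801) → (148.182,114.313) → (299.053,97.949), returning to the start.

Shape 3 is a closed polygon drawn with `<polygon>`. Its stroke #ff8800 means cut at S840, F817. After flipping Y the toolpath is (164.934,50.007) → (291.173,53.384) → (105.745,11.927) → (170.175,106.378) → (192.909,5.585) → (125.148,106.526) → (164.934,50.007), returning to the start.

G21
G90
G00 X252.686 Y100.657
M3 S840
G1 X241.357 Y120.279 F817
G1 X218.699 Y120.279 F817
G1 X207.370 Y100.657 F817
G1 X218.699 Y81.035 F817
G1 X241.357 Y81.035 F817
G1 X252.686 Y100.657 F817
M5
G00 X299.053 Y97.949
M3 S840
G1 X242.940 Y52.744 F817
G1 X296.636 Y16.801 F817
G1 X148.182 Y114.313 F817
G1 X299.053 Y97.949 F817
M5
G00 X164.934 Y50.007
M3 S840
G1 X291.173 Y53.384 F817
G1 X105.745 Y11.927 F817
G1 X170.175 Y106.378 F817
G1 X192.909 Y5.585 F817
G1 X125.148 Y106.526 F817
G1 X164.934 Y50.007 F817
M5
G00 X0.000 Y0.000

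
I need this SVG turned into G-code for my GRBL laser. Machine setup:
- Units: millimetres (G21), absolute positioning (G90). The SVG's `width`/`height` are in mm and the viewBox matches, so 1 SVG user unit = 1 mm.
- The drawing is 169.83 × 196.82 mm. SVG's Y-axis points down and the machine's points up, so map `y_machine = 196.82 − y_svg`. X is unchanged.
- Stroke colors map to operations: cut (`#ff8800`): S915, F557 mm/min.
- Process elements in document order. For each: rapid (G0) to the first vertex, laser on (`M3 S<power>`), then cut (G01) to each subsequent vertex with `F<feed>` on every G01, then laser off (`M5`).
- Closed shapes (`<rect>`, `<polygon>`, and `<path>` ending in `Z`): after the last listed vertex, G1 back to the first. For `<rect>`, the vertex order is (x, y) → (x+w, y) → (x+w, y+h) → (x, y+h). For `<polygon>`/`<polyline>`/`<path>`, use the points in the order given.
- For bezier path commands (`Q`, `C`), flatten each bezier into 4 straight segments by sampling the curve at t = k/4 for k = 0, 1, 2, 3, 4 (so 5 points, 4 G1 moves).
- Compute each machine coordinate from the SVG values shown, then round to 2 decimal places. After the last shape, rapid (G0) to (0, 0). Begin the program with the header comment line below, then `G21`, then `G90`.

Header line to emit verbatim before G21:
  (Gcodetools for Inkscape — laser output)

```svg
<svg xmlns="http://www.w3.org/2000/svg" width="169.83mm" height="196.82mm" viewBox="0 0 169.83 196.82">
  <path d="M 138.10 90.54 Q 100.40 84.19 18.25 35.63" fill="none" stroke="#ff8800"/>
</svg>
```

viewBox `0 0 169.83 196.82` with mm width/height → 1 unit = 1 mm. Flip: y_m = 196.82 − y_svg.

**Shape 1** — `<path>` quadratic bezier, stroke `#ff8800` → cut (S915, F557). Control points (SVG): P0=(138.10,90.54), P1=(100.40,84.19), P2=(18.25,35.63); sampled at t=k/4. Machine vertices: (138.10,106.28) → (116.47,112.09) → (89.29,123.18) → (56.55,139.55) → (18.25,161.19). Open path.

(Gcodetools for Inkscape — laser output)
G21
G90
G0 X138.10 Y106.28
M3 S915
G01 X116.47 Y112.09 F557
G01 X89.29 Y123.18 F557
G01 X56.55 Y139.55 F557
G01 X18.25 Y161.19 F557
M5
G0 X0.00 Y0.00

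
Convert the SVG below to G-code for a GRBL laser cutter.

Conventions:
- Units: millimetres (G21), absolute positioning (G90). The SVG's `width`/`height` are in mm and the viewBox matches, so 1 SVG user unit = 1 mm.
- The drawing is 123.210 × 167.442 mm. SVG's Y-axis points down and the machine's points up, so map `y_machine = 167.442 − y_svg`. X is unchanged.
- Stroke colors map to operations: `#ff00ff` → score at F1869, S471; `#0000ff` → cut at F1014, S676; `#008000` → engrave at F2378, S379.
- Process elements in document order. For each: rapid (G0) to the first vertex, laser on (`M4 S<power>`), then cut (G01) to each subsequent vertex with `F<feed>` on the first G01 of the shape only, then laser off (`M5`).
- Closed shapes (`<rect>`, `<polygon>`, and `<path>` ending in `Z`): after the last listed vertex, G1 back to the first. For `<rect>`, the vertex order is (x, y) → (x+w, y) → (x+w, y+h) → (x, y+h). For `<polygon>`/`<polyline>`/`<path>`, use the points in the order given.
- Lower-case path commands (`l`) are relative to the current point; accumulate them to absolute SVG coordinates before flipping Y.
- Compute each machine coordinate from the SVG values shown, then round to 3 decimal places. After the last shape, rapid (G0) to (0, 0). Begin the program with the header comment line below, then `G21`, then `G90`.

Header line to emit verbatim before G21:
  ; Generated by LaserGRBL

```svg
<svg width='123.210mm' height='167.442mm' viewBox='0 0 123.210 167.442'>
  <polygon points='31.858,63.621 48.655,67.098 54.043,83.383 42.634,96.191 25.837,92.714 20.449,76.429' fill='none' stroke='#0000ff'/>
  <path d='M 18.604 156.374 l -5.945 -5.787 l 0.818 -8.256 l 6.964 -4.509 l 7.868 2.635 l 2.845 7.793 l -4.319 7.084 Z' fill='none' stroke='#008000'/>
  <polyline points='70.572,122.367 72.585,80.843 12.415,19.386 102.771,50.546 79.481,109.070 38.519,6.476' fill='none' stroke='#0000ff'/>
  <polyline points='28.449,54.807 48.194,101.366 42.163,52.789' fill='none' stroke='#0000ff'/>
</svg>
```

; Generated by LaserGRBL
G21
G90
G0 X31.858 Y103.821
M4 S676
G01 X48.655 Y100.344 F1014
G01 X54.043 Y84.059
G01 X42.634 Y71.251
G01 X25.837 Y74.728
G01 X20.449 Y91.013
G01 X31.858 Y103.821
M5
G0 X18.604 Y11.068
M4 S379
G01 X12.659 Y16.855 F2378
G01 X13.477 Y25.111
G01 X20.441 Y29.620
G01 X28.309 Y26.985
G01 X31.154 Y19.192
G01 X26.835 Y12.108
G01 X18.604 Y11.068
M5
G0 X70.572 Y45.075
M4 S676
G01 X72.585 Y86.599 F1014
G01 X12.415 Y148.056
G01 X102.771 Y116.896
G01 X79.481 Y58.372
G01 X38.519 Y160.966
M5
G0 X28.449 Y112.635
M4 S676
G01 X48.194 Y66.076 F1014
G01 X42.163 Y114.653
M5
G0 X0.000 Y0.000

1 u = 1 mm; y_m = 167.442 − y.

[1] `<polygon>` regular polygon, #0000ff→cut S676 F1014: (31.858,103.821) → (48.655,100.344) → (54.043,84.059) → (42.634,71.251) → (25.837,74.728) → (20.449,91.013) → (31.858,103.821) (closed)

[2] `<path>` regular polygon, #008000→engrave S379 F2378: (18.604,11.068) → (12.659,16.855) → (13.477,25.111) → (20.441,29.620) → (28.309,26.985) → (31.154,19.192) → (26.835,12.108) → (18.604,11.068) (closed)

[3] `<polyline>` open polyline, #0000ff→cut S676 F1014: (70.572,45.075) → (72.585,86.599) → (12.415,148.056) → (102.771,116.896) → (79.481,58.372) → (38.519,160.966)

[4] `<polyline>` open polyline, #0000ff→cut S676 F1014: (28.449,112.635) → (48.194,66.076) → (42.163,114.653)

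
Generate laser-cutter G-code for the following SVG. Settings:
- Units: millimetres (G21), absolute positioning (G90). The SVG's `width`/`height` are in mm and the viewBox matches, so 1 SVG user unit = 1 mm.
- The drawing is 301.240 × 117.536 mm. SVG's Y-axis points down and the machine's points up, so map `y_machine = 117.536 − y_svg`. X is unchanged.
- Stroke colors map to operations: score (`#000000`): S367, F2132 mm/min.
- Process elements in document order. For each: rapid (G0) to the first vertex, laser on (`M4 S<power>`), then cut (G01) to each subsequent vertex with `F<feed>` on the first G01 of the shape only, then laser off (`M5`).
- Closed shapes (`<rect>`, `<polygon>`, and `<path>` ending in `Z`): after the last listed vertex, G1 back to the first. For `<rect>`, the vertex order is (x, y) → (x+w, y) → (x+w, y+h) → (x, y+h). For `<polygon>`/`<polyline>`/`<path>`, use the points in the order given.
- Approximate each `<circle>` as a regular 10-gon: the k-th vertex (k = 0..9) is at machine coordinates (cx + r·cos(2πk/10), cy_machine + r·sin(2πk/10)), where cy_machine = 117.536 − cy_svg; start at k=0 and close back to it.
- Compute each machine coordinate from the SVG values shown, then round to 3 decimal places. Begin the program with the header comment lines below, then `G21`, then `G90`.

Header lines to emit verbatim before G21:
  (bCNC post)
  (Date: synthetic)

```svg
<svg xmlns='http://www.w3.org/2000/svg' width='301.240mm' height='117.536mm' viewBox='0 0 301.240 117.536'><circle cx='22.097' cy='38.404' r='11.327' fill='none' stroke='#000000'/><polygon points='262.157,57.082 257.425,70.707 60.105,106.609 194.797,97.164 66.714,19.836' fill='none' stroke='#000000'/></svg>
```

1 u = 1 mm; y_m = 117.536 − y.

[1] `<circle>` circle, #000000→score S367 F2132: (33.424,79.132) → (31.261,85.790) → (25.597,89.905) → (18.597,89.905) → (12.933,85.790) → (10.770,79.132) → (12.933,72.474) → (18.597,68.359) → (25.597,68.359) → (31.261,72.474) → (33.424,79.132) (closed)

[2] `<polygon>` closed polygon, #000000→score S367 F2132: (262.157,60.454) → (257.425,46.829) → (60.105,10.927) → (194.797,20.372) → (66.714,97.700) → (262.157,60.454) (closed)

(bCNC post)
(Date: synthetic)
G21
G90
G0 X33.424 Y79.132
M4 S367
G01 X31.261 Y85.790 F2132
G01 X25.597 Y89.905
G01 X18.597 Y89.905
G01 X12.933 Y85.790
G01 X10.770 Y79.132
G01 X12.933 Y72.474
G01 X18.597 Y68.359
G01 X25.597 Y68.359
G01 X31.261 Y72.474
G01 X33.424 Y79.132
M5
G0 X262.157 Y60.454
M4 S367
G01 X257.425 Y46.829 F2132
G01 X60.105 Y10.927
G01 X194.797 Y20.372
G01 X66.714 Y97.700
G01 X262.157 Y60.454
M5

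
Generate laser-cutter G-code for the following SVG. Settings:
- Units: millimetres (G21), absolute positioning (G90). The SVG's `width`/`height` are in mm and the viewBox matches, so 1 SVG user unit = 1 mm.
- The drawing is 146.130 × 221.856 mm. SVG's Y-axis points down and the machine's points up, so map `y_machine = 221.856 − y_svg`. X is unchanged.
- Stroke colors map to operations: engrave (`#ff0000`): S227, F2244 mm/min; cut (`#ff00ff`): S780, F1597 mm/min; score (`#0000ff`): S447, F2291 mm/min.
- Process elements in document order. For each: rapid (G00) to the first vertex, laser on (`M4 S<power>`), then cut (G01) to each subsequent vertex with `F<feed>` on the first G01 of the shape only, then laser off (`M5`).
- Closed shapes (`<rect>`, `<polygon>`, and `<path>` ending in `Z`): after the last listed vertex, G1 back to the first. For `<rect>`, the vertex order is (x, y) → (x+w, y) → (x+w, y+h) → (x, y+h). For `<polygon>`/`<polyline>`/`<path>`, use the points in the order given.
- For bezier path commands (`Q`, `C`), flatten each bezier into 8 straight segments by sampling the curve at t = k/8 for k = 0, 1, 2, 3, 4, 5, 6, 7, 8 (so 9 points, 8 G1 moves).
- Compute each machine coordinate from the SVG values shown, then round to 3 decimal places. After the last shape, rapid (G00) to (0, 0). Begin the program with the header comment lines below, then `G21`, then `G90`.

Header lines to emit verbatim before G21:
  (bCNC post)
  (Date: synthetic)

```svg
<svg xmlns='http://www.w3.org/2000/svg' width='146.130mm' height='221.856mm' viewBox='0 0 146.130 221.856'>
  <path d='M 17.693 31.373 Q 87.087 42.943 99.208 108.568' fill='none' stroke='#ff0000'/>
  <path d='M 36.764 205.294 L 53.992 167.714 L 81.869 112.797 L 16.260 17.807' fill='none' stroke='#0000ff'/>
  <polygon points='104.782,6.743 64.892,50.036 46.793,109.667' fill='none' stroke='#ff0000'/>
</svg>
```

viewBox `0 0 146.130 221.856` with mm width/height → 1 unit = 1 mm. Flip: y_m = 221.856 − y_svg.

**Shape 1** — `<path>` quadratic bezier, stroke `#ff0000` → engrave (S227, F2244). Control points (SVG): P0=(17.693,31.373), P1=(87.087,42.943), P2=(99.208,108.568); sampled at t=k/8. Machine vertices: (17.693,190.483) → (34.147,186.746) → (48.810,181.320) → (61.684,174.204) → (72.769,165.399) → (82.063,154.905) → (89.568,142.722) → (95.283,128.850) → (99.208,113.288). Open path.

**Shape 2** — `<path>` open polyline, stroke `#0000ff` → score (S447, F2291). Machine vertices: (36.764,16.562) → (53.992,54.142) → (81.869,109.059) → (16.260,204.049). Open path.

**Shape 3** — `<polygon>` closed polygon, stroke `#ff0000` → engrave (S227, F2244). Machine vertices: (104.782,215.113) → (64.892,171.820) → (46.793,112.189) → (104.782,215.113). Closed: final G1 returns to the first vertex.

(bCNC post)
(Date: synthetic)
G21
G90
G00 X17.693 Y190.483
M4 S227
G01 X34.147 Y186.746 F2244
G01 X48.810 Y181.320
G01 X61.684 Y174.204
G01 X72.769 Y165.399
G01 X82.063 Y154.905
G01 X89.568 Y142.722
G01 X95.283 Y128.850
G01 X99.208 Y113.288
M5
G00 X36.764 Y16.562
M4 S447
G01 X53.992 Y54.142 F2291
G01 X81.869 Y109.059
G01 X16.260 Y204.049
M5
G00 X104.782 Y215.113
M4 S227
G01 X64.892 Y171.820 F2244
G01 X46.793 Y112.189
G01 X104.782 Y215.113
M5
G00 X0.000 Y0.000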